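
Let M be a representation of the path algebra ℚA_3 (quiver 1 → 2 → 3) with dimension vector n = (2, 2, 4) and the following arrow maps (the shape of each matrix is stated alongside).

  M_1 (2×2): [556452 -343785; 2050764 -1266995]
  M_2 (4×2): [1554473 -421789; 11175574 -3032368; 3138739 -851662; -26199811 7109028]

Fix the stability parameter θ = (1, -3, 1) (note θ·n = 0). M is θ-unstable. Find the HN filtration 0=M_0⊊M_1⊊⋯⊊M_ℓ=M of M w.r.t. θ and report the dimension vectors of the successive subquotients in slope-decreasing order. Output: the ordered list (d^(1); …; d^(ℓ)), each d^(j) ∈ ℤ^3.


Barcode: M ≅ I[1,1], I[1,3], I[2,3], I[3,3]^2. HN layers by μ_θ (3 steps, strictly decreasing):
  μ^(1)=1; μ^(2)=-1; μ^(3)=-3

((1, 0, 4); (1, 1, 0); (0, 1, 0))


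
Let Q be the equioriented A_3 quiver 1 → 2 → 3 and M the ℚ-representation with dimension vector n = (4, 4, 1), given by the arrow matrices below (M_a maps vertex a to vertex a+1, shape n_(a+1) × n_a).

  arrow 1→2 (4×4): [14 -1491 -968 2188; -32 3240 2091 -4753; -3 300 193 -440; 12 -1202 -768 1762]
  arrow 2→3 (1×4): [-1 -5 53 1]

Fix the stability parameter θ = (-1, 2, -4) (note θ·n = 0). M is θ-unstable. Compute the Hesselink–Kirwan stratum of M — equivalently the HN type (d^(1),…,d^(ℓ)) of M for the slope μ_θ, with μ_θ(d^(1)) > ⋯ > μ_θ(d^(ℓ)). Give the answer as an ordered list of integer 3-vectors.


Interval decomposition of M: I[1,2]^3, I[1,3].
HN type (ℓ=2): μ^(1)=2; μ^(2)=-1

((0, 3, 0); (4, 1, 1))


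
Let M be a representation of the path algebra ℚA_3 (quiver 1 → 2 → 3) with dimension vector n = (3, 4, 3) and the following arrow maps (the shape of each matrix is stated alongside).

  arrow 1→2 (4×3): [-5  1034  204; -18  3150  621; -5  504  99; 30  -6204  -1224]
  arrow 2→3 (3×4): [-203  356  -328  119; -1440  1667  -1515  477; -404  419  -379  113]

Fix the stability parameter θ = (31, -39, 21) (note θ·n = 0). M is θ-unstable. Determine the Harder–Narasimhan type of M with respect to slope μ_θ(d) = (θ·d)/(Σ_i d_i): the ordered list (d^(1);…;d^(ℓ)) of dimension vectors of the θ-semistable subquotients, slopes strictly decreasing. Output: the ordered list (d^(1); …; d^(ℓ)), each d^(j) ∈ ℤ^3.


Barcode: M ≅ I[1,1], I[1,3]^2, I[2,2]^2, I[3,3]. HN layers by μ_θ (4 steps, strictly decreasing):
  μ^(1)=31; μ^(2)=21; μ^(3)=-4; μ^(4)=-39

((1, 0, 0); (0, 0, 3); (2, 2, 0); (0, 2, 0))


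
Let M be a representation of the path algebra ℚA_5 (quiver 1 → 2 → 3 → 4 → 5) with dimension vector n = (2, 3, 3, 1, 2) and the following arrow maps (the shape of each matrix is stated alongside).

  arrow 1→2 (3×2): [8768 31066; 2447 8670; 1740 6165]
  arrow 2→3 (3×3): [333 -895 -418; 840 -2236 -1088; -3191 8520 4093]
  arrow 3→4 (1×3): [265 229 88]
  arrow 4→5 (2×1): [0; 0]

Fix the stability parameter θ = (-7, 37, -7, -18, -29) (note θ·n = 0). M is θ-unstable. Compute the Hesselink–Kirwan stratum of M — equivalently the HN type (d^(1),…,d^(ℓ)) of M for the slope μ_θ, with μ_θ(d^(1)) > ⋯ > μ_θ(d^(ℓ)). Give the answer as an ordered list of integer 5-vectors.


Via rank(M_{q-1}∘⋯∘M_p): M ≅ I[1,3], I[1,4], I[2,3], I[5,5]^2.
μ_θ-semistable layers: μ^(1)=15; μ^(2)=4; μ^(3)=-7; μ^(4)=-29

((0, 2, 2, 0, 0); (0, 1, 1, 1, 0); (2, 0, 0, 0, 0); (0, 0, 0, 0, 2))


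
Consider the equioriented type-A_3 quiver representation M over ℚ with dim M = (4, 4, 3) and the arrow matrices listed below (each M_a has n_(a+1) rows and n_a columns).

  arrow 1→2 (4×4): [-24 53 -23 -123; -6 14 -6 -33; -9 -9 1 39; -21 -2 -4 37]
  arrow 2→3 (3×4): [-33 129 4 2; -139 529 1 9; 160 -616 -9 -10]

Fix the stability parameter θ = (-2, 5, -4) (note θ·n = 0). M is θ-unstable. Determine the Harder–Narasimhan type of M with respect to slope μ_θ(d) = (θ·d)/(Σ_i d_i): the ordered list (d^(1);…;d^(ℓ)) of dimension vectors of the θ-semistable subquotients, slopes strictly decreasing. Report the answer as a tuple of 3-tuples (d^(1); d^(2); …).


Interval decomposition of M: I[1,1], I[1,2], I[1,3]^2, I[2,3].
HN type (ℓ=3): μ^(1)=5; μ^(2)=1/2; μ^(3)=-2

((0, 1, 0); (0, 3, 3); (4, 0, 0))


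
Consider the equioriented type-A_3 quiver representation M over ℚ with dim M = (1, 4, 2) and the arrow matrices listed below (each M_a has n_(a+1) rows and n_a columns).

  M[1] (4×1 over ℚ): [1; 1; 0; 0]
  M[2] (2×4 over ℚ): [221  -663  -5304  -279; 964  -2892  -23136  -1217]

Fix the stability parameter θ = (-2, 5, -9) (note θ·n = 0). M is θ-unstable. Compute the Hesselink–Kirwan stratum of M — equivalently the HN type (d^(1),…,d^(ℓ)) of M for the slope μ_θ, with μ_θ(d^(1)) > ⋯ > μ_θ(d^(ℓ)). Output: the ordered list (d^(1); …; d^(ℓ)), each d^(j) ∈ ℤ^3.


Via rank(M_{q-1}∘⋯∘M_p): M ≅ I[1,3], I[2,2]^2, I[2,3].
μ_θ-semistable layers: μ^(1)=5; μ^(2)=-2

((0, 2, 0); (1, 2, 2))


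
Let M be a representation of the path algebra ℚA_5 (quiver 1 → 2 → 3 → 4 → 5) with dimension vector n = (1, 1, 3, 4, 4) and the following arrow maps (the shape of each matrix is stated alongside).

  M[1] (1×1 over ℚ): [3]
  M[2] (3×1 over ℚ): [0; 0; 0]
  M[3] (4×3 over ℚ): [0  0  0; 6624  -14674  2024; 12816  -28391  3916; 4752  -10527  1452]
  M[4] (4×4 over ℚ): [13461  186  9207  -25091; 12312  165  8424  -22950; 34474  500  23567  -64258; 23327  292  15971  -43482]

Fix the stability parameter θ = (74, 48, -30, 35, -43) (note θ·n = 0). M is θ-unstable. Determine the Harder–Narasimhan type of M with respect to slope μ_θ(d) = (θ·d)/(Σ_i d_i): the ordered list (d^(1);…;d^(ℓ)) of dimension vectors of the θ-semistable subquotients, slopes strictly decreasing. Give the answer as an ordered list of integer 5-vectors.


Barcode: M ≅ I[1,2], I[3,3]^2, I[3,5], I[4,5]^3. HN layers by μ_θ (3 steps, strictly decreasing):
  μ^(1)=61; μ^(2)=-4; μ^(3)=-30

((1, 1, 0, 0, 0); (0, 0, 0, 4, 4); (0, 0, 3, 0, 0))


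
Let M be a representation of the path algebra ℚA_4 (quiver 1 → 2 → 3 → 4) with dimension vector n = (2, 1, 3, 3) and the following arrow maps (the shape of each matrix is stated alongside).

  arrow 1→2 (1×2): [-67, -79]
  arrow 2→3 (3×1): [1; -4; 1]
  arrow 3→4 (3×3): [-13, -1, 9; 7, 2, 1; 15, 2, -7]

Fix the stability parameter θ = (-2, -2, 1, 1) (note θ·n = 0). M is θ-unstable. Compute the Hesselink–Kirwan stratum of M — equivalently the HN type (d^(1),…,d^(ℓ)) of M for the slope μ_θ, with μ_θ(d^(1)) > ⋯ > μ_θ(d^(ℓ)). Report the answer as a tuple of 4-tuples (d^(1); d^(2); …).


Interval decomposition of M: I[1,1], I[1,3], I[3,4]^2, I[4,4].
HN type (ℓ=2): μ^(1)=1; μ^(2)=-2

((0, 0, 3, 3); (2, 1, 0, 0))


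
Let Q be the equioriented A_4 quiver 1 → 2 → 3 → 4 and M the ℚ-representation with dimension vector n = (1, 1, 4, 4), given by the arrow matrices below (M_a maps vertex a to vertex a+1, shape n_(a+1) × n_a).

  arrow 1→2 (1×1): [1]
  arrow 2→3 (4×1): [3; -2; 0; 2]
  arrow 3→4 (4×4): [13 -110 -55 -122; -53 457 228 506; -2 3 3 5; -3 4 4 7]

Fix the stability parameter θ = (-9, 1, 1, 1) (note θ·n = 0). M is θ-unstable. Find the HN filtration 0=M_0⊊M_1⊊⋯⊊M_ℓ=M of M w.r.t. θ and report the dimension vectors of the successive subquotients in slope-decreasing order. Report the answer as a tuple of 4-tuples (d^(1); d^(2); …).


Barcode: M ≅ I[1,4], I[3,4]^3. HN layers by μ_θ (2 steps, strictly decreasing):
  μ^(1)=1; μ^(2)=-9

((0, 1, 4, 4); (1, 0, 0, 0))


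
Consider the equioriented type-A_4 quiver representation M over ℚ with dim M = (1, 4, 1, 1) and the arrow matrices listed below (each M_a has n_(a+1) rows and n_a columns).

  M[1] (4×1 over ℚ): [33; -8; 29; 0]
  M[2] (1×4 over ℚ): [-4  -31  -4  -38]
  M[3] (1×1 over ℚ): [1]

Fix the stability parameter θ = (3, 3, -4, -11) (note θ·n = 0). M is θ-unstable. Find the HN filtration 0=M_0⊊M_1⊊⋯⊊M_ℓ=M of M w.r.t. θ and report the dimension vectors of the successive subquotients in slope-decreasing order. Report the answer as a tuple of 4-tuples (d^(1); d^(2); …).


Interval decomposition of M: I[1,2], I[2,2]^2, I[2,4].
HN type (ℓ=2): μ^(1)=3; μ^(2)=-4

((1, 3, 0, 0); (0, 1, 1, 1))


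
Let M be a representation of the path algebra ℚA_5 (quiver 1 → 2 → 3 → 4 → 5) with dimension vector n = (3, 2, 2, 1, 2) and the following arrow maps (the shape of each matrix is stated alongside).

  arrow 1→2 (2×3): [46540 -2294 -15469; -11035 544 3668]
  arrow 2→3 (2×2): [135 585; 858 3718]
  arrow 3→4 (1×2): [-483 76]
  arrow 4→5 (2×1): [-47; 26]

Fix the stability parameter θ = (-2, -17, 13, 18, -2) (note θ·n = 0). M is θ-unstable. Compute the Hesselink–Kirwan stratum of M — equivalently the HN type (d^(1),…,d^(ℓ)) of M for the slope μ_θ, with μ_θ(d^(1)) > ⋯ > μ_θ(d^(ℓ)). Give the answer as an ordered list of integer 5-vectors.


Interval decomposition of M: I[1,1], I[1,2], I[1,5], I[3,3], I[5,5].
HN type (ℓ=4): μ^(1)=13; μ^(2)=29/3; μ^(3)=-2; μ^(4)=-19/2

((0, 0, 1, 0, 0); (0, 0, 1, 1, 1); (1, 0, 0, 0, 1); (2, 2, 0, 0, 0))


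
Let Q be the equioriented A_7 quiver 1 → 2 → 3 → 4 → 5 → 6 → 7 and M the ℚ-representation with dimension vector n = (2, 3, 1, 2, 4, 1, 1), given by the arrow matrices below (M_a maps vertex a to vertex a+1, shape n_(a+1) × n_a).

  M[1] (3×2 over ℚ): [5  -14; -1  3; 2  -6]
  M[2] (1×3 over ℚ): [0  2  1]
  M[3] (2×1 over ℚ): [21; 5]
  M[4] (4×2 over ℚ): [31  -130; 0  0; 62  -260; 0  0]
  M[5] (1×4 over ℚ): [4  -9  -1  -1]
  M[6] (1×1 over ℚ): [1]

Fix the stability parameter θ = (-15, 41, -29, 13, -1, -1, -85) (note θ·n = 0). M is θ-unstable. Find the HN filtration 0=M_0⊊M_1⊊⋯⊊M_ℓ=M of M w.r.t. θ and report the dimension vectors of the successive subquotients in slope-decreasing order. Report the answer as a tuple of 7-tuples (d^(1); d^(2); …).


Via rank(M_{q-1}∘⋯∘M_p): M ≅ I[1,2]^2, I[2,7], I[4,4], I[5,5]^3.
μ_θ-semistable layers: μ^(1)=41; μ^(2)=13; μ^(3)=-1; μ^(4)=-31/3; μ^(5)=-15

((0, 2, 0, 0, 0, 0, 0); (0, 0, 0, 1, 0, 0, 0); (0, 0, 0, 0, 3, 0, 0); (0, 1, 1, 1, 1, 1, 1); (2, 0, 0, 0, 0, 0, 0))


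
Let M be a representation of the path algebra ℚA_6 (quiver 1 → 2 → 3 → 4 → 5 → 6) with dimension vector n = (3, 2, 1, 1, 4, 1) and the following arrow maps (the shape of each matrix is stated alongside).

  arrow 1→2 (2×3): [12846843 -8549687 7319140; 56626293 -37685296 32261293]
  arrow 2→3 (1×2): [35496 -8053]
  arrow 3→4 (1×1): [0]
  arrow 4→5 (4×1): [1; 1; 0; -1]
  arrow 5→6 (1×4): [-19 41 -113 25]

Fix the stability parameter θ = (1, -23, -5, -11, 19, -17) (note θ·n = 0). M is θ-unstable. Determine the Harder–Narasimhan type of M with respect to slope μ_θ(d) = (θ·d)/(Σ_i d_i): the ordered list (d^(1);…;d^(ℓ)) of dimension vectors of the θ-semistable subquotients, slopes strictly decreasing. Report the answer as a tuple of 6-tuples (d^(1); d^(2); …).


Interval decomposition of M: I[1,1], I[1,2], I[1,3], I[4,6], I[5,5]^3.
HN type (ℓ=4): μ^(1)=19; μ^(2)=1; μ^(3)=-5; μ^(4)=-11

((0, 0, 0, 0, 3, 0); (1, 0, 0, 0, 1, 1); (0, 0, 1, 0, 0, 0); (2, 2, 0, 1, 0, 0))


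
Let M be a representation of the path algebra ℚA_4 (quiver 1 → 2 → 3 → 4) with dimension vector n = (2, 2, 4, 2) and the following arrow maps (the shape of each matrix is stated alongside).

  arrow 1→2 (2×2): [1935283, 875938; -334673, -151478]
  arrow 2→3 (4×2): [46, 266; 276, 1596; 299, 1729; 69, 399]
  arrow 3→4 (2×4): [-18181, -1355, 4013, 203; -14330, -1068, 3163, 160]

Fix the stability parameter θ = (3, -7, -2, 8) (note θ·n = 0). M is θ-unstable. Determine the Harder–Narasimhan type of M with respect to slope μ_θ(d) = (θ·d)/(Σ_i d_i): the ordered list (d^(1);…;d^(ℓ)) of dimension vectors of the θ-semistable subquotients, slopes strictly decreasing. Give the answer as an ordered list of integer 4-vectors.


Barcode: M ≅ I[1,1], I[1,2], I[2,4], I[3,3]^2, I[3,4]. HN layers by μ_θ (4 steps, strictly decreasing):
  μ^(1)=8; μ^(2)=3; μ^(3)=-2; μ^(4)=-7

((0, 0, 0, 2); (1, 0, 0, 0); (1, 1, 4, 0); (0, 1, 0, 0))


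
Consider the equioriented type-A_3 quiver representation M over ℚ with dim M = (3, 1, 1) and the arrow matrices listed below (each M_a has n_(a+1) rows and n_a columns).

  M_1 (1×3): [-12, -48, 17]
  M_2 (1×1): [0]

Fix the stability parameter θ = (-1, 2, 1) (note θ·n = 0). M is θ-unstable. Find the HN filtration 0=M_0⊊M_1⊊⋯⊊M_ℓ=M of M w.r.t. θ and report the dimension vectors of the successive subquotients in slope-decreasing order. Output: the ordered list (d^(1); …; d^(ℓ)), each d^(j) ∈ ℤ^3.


Interval decomposition of M: I[1,1]^2, I[1,2], I[3,3].
HN type (ℓ=3): μ^(1)=2; μ^(2)=1; μ^(3)=-1

((0, 1, 0); (0, 0, 1); (3, 0, 0))


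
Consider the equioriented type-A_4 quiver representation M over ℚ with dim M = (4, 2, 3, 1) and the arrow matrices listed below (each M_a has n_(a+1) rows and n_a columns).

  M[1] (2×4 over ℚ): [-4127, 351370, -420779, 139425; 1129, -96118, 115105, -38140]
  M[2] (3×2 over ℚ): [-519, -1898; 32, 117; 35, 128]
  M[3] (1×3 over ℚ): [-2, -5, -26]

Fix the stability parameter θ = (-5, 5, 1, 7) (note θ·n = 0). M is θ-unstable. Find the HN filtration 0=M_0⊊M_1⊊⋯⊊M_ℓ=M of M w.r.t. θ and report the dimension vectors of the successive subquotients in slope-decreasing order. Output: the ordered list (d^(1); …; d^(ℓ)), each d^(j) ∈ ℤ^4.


Via rank(M_{q-1}∘⋯∘M_p): M ≅ I[1,1]^2, I[1,3], I[1,4], I[3,3].
μ_θ-semistable layers: μ^(1)=7; μ^(2)=3; μ^(3)=1; μ^(4)=-5

((0, 0, 0, 1); (0, 2, 2, 0); (0, 0, 1, 0); (4, 0, 0, 0))


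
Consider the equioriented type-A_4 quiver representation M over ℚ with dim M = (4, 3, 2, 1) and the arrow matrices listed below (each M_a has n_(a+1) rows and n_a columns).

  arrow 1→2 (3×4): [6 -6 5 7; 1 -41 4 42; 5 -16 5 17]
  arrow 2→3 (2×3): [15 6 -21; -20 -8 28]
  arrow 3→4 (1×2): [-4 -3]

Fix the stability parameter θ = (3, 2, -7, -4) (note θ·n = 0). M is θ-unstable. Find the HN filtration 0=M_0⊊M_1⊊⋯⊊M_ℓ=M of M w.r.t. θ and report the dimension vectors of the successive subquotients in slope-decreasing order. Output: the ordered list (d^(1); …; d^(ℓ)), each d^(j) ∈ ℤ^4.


Barcode: M ≅ I[1,1], I[1,2]^2, I[1,3], I[3,4]. HN layers by μ_θ (5 steps, strictly decreasing):
  μ^(1)=3; μ^(2)=5/2; μ^(3)=-2/3; μ^(4)=-4; μ^(5)=-7

((1, 0, 0, 0); (2, 2, 0, 0); (1, 1, 1, 0); (0, 0, 0, 1); (0, 0, 1, 0))


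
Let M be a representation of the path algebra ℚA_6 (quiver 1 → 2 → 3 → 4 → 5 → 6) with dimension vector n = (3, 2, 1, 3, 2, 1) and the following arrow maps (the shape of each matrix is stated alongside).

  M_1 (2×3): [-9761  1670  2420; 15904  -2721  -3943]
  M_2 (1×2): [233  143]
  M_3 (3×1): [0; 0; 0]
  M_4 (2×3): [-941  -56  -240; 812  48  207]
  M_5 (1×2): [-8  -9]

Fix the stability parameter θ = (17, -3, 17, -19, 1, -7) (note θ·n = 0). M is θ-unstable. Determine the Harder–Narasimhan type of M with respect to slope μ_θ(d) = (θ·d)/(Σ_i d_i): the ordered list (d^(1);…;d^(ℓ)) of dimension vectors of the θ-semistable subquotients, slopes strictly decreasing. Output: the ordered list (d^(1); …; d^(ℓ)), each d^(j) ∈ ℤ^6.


Via rank(M_{q-1}∘⋯∘M_p): M ≅ I[1,1], I[1,2], I[1,3], I[4,4], I[4,5], I[4,6].
μ_θ-semistable layers: μ^(1)=17; μ^(2)=7; μ^(3)=1; μ^(4)=-3; μ^(5)=-19

((1, 0, 1, 0, 0, 0); (2, 2, 0, 0, 0, 0); (0, 0, 0, 0, 1, 0); (0, 0, 0, 0, 1, 1); (0, 0, 0, 3, 0, 0))


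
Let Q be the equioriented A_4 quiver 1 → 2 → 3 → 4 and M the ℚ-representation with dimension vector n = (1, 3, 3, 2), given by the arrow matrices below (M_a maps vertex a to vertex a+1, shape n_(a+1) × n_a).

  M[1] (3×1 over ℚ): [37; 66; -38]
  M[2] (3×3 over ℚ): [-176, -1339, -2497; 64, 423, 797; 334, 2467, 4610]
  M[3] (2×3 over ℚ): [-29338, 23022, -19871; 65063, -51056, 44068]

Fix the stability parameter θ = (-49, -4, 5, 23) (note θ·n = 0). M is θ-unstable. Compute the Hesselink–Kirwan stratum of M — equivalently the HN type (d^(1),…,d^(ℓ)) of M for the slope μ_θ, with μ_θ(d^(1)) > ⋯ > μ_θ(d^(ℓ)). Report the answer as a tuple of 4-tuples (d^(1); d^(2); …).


Interval decomposition of M: I[1,2], I[2,4]^2, I[3,3].
HN type (ℓ=4): μ^(1)=23; μ^(2)=5; μ^(3)=-4; μ^(4)=-49

((0, 0, 0, 2); (0, 0, 3, 0); (0, 3, 0, 0); (1, 0, 0, 0))


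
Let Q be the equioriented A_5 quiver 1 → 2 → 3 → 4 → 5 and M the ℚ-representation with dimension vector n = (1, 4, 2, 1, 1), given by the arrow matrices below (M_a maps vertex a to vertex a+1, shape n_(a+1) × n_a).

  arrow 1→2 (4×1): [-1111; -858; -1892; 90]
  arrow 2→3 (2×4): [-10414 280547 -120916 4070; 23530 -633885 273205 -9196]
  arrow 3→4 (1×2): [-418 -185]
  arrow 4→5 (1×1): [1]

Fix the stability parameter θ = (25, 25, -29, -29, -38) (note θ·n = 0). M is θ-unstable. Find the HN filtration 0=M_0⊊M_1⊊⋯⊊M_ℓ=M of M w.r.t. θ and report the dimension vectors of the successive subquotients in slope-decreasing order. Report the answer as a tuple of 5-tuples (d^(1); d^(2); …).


Via rank(M_{q-1}∘⋯∘M_p): M ≅ I[1,2], I[2,2], I[2,3], I[2,5].
μ_θ-semistable layers: μ^(1)=25; μ^(2)=-2; μ^(3)=-71/4

((1, 2, 0, 0, 0); (0, 1, 1, 0, 0); (0, 1, 1, 1, 1))


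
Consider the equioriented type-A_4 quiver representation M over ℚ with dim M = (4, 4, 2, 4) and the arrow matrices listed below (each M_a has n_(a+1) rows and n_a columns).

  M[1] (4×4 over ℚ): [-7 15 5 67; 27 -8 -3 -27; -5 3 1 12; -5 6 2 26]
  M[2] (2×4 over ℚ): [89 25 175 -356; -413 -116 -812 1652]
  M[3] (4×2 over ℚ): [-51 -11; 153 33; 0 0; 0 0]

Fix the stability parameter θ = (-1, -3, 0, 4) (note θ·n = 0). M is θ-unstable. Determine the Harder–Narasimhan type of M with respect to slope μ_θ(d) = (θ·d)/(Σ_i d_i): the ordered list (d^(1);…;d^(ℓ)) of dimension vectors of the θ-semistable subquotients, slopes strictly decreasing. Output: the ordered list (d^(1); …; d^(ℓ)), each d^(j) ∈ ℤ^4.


Via rank(M_{q-1}∘⋯∘M_p): M ≅ I[1,2]^2, I[1,3], I[1,4], I[4,4]^3.
μ_θ-semistable layers: μ^(1)=4; μ^(2)=0; μ^(3)=-2

((0, 0, 0, 4); (0, 0, 2, 0); (4, 4, 0, 0))


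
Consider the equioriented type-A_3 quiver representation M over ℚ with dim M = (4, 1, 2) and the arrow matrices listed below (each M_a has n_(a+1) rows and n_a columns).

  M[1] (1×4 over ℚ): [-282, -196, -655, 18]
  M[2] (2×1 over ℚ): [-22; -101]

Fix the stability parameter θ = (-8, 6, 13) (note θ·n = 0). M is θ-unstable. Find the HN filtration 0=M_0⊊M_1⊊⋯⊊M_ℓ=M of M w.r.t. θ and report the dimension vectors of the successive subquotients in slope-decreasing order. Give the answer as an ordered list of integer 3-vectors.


Interval decomposition of M: I[1,1]^3, I[1,3], I[3,3].
HN type (ℓ=3): μ^(1)=13; μ^(2)=6; μ^(3)=-8

((0, 0, 2); (0, 1, 0); (4, 0, 0))


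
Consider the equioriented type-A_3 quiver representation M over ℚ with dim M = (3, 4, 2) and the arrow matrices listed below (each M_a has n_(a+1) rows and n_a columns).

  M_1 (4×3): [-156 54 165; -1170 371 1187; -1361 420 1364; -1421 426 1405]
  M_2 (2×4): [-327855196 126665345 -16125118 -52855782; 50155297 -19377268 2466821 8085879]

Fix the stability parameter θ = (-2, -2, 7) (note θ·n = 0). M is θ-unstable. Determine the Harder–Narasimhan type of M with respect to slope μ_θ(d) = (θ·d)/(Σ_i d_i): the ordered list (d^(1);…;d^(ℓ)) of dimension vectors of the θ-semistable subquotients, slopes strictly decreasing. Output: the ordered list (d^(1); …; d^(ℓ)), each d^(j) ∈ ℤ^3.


Barcode: M ≅ I[1,2], I[1,3]^2, I[2,2]. HN layers by μ_θ (2 steps, strictly decreasing):
  μ^(1)=7; μ^(2)=-2

((0, 0, 2); (3, 4, 0))


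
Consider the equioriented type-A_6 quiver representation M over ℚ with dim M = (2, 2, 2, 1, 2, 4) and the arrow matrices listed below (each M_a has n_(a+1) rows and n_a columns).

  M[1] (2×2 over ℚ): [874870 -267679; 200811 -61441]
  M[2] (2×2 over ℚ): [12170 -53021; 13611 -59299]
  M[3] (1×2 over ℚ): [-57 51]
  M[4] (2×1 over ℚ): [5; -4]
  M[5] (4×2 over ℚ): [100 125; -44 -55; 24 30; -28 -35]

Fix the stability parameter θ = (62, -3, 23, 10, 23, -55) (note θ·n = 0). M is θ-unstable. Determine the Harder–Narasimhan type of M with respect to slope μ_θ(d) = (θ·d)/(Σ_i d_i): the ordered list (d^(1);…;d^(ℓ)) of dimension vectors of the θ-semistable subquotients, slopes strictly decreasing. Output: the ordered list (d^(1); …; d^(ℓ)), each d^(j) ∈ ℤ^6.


Via rank(M_{q-1}∘⋯∘M_p): M ≅ I[1,3], I[1,5], I[5,6], I[6,6]^3.
μ_θ-semistable layers: μ^(1)=82/3; μ^(2)=23; μ^(3)=-16; μ^(4)=-55

((1, 1, 1, 0, 0, 0); (1, 1, 1, 1, 1, 0); (0, 0, 0, 0, 1, 1); (0, 0, 0, 0, 0, 3))


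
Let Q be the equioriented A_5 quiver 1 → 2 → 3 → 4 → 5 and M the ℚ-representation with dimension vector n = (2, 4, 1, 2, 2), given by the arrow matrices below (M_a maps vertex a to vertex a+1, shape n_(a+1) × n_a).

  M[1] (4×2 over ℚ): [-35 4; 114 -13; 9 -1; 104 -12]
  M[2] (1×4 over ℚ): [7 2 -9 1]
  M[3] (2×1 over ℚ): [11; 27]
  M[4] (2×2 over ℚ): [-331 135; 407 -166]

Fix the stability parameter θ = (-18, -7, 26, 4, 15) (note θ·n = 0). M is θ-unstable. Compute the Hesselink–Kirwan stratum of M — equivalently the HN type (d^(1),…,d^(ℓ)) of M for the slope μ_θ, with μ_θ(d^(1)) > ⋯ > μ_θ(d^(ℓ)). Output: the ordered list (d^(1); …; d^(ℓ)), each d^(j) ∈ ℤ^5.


Interval decomposition of M: I[1,2], I[1,5], I[2,2]^2, I[4,5].
HN type (ℓ=4): μ^(1)=15; μ^(2)=4; μ^(3)=-7; μ^(4)=-18

((0, 0, 1, 1, 2); (0, 0, 0, 1, 0); (0, 4, 0, 0, 0); (2, 0, 0, 0, 0))


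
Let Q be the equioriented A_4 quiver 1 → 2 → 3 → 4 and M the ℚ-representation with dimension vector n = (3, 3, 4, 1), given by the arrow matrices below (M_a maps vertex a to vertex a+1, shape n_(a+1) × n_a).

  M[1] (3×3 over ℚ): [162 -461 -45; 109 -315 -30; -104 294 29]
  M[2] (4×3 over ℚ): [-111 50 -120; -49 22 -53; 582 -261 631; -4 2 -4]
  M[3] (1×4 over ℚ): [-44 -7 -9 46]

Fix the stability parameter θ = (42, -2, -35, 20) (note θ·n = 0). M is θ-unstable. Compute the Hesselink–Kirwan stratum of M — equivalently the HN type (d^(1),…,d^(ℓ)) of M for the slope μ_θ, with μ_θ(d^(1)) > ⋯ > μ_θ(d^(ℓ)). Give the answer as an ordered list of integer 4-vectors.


Via rank(M_{q-1}∘⋯∘M_p): M ≅ I[1,3]^2, I[1,4], I[3,3].
μ_θ-semistable layers: μ^(1)=20; μ^(2)=5/3; μ^(3)=-35

((0, 0, 0, 1); (3, 3, 3, 0); (0, 0, 1, 0))


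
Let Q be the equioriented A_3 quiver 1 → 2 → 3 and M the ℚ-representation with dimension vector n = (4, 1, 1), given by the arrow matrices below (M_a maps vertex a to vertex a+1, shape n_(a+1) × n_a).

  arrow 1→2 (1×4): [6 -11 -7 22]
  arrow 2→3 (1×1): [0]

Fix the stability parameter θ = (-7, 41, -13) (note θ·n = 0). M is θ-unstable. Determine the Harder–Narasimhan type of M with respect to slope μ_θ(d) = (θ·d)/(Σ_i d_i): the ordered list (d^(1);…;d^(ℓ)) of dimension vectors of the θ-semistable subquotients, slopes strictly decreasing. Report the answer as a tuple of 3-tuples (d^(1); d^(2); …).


Via rank(M_{q-1}∘⋯∘M_p): M ≅ I[1,1]^3, I[1,2], I[3,3].
μ_θ-semistable layers: μ^(1)=41; μ^(2)=-7; μ^(3)=-13

((0, 1, 0); (4, 0, 0); (0, 0, 1))


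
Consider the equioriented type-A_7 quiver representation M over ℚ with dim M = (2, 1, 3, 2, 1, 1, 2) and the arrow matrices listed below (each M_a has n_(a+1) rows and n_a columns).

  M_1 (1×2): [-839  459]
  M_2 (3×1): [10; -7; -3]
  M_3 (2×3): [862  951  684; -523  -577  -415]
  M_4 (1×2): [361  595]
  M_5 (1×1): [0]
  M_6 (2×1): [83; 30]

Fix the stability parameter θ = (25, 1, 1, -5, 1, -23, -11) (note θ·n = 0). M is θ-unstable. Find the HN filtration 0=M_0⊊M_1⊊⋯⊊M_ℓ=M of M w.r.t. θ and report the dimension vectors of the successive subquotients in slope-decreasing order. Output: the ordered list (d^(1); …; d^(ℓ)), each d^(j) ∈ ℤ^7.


Via rank(M_{q-1}∘⋯∘M_p): M ≅ I[1,1], I[1,5], I[3,3], I[3,4], I[6,7], I[7,7].
μ_θ-semistable layers: μ^(1)=25; μ^(2)=23/5; μ^(3)=1; μ^(4)=-2; μ^(5)=-11; μ^(6)=-23

((1, 0, 0, 0, 0, 0, 0); (1, 1, 1, 1, 1, 0, 0); (0, 0, 1, 0, 0, 0, 0); (0, 0, 1, 1, 0, 0, 0); (0, 0, 0, 0, 0, 0, 2); (0, 0, 0, 0, 0, 1, 0))


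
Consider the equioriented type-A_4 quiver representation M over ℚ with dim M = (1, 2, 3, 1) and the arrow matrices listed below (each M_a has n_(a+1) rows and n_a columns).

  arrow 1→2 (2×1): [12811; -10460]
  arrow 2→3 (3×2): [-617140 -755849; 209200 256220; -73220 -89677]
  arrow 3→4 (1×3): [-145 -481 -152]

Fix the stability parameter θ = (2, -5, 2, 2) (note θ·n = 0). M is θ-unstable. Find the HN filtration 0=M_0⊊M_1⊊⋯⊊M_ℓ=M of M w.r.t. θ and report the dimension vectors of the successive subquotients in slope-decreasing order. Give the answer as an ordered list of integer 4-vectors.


Interval decomposition of M: I[1,2], I[2,4], I[3,3]^2.
HN type (ℓ=3): μ^(1)=2; μ^(2)=-3/2; μ^(3)=-5

((0, 0, 3, 1); (1, 1, 0, 0); (0, 1, 0, 0))


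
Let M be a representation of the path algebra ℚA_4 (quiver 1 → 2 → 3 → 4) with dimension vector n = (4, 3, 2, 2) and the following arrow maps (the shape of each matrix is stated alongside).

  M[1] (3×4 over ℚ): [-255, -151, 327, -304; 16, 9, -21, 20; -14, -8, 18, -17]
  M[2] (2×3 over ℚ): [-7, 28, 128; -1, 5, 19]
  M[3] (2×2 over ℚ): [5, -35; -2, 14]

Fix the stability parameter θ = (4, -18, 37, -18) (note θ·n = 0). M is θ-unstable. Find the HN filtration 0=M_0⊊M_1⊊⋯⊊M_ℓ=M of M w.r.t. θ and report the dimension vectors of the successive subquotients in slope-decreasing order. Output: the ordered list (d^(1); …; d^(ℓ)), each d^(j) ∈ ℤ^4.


Via rank(M_{q-1}∘⋯∘M_p): M ≅ I[1,1], I[1,2], I[1,3], I[1,4], I[4,4].
μ_θ-semistable layers: μ^(1)=37; μ^(2)=19/2; μ^(3)=4; μ^(4)=-7; μ^(5)=-18

((0, 0, 1, 0); (0, 0, 1, 1); (1, 0, 0, 0); (3, 3, 0, 0); (0, 0, 0, 1))


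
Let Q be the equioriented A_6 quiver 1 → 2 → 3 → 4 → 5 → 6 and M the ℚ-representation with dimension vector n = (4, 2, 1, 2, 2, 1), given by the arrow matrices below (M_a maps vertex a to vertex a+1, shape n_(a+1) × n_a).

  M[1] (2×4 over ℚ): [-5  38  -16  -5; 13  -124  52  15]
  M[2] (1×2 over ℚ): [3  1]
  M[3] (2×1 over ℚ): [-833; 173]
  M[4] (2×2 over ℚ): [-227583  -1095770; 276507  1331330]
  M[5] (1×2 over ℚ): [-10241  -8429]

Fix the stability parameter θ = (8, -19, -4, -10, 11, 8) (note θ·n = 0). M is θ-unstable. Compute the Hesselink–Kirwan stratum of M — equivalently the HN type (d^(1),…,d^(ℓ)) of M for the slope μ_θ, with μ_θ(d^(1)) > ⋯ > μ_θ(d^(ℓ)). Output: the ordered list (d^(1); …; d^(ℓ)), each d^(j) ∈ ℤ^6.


Barcode: M ≅ I[1,1]^2, I[1,2], I[1,5], I[4,4], I[5,6]. HN layers by μ_θ (6 steps, strictly decreasing):
  μ^(1)=11; μ^(2)=19/2; μ^(3)=8; μ^(4)=-11/2; μ^(5)=-25/4; μ^(6)=-10

((0, 0, 0, 0, 1, 0); (0, 0, 0, 0, 1, 1); (2, 0, 0, 0, 0, 0); (1, 1, 0, 0, 0, 0); (1, 1, 1, 1, 0, 0); (0, 0, 0, 1, 0, 0))


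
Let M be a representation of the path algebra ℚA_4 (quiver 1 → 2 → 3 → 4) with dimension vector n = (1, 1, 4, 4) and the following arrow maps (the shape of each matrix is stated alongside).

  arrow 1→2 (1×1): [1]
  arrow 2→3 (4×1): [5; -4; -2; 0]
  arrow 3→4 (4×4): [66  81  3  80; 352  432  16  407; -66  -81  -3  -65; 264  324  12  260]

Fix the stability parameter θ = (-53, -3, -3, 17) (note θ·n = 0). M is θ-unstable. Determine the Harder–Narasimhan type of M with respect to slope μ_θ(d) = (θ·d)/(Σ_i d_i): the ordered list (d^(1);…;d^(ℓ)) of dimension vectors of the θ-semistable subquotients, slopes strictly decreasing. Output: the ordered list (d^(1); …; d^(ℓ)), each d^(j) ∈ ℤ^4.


Interval decomposition of M: I[1,3], I[3,3], I[3,4]^2, I[4,4]^2.
HN type (ℓ=3): μ^(1)=17; μ^(2)=-3; μ^(3)=-53

((0, 0, 0, 4); (0, 1, 4, 0); (1, 0, 0, 0))


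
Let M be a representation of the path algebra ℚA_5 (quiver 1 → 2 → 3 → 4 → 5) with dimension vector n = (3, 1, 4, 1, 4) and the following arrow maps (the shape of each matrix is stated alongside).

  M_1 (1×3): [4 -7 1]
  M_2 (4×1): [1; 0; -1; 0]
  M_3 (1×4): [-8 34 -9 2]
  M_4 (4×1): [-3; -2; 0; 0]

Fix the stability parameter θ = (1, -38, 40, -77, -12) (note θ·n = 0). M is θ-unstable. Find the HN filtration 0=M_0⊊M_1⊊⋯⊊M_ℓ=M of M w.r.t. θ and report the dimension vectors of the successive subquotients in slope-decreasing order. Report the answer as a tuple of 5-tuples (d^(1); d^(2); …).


Interval decomposition of M: I[1,1]^2, I[1,5], I[3,3]^3, I[5,5]^3.
HN type (ℓ=4): μ^(1)=40; μ^(2)=1; μ^(3)=-12; μ^(4)=-37/2

((0, 0, 3, 0, 0); (2, 0, 0, 0, 0); (0, 0, 0, 0, 4); (1, 1, 1, 1, 0))


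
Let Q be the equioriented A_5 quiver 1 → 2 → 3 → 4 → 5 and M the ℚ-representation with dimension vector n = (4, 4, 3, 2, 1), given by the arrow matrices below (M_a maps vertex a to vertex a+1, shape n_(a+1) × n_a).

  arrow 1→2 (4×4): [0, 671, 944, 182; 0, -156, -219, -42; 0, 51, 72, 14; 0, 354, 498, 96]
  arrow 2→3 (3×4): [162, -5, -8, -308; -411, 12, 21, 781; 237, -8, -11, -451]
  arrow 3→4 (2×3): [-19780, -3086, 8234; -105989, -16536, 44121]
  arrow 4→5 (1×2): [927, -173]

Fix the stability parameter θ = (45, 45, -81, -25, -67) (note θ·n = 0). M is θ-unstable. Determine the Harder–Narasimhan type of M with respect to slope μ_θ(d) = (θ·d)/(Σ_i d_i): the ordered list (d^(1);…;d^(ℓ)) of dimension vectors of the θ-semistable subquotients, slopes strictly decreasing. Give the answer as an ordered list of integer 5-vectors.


Interval decomposition of M: I[1,1]^2, I[1,2], I[1,5], I[2,2], I[2,3], I[3,4].
HN type (ℓ=5): μ^(1)=45; μ^(2)=-83/5; μ^(3)=-18; μ^(4)=-25; μ^(5)=-81

((3, 2, 0, 0, 0); (1, 1, 1, 1, 1); (0, 1, 1, 0, 0); (0, 0, 0, 1, 0); (0, 0, 1, 0, 0))


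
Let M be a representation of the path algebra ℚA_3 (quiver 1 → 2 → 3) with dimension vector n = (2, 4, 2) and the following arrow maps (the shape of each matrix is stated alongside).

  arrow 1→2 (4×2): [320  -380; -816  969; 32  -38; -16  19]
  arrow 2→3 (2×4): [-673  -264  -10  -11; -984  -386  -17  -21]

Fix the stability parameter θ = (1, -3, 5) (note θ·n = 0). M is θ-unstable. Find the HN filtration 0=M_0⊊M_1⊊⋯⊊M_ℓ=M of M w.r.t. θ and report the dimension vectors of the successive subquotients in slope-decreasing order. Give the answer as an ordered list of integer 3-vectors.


Barcode: M ≅ I[1,1], I[1,3], I[2,2]^2, I[2,3]. HN layers by μ_θ (4 steps, strictly decreasing):
  μ^(1)=5; μ^(2)=1; μ^(3)=-1; μ^(4)=-3

((0, 0, 2); (1, 0, 0); (1, 1, 0); (0, 3, 0))


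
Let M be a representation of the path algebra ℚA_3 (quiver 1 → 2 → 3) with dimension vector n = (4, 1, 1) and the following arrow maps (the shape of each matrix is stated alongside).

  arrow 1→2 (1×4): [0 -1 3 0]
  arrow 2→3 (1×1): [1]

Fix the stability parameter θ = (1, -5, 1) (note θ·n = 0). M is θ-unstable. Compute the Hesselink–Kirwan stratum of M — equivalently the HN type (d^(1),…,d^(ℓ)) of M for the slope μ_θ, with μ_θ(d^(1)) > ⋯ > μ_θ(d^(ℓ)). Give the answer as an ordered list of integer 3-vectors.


Interval decomposition of M: I[1,1]^3, I[1,3].
HN type (ℓ=2): μ^(1)=1; μ^(2)=-2

((3, 0, 1); (1, 1, 0))


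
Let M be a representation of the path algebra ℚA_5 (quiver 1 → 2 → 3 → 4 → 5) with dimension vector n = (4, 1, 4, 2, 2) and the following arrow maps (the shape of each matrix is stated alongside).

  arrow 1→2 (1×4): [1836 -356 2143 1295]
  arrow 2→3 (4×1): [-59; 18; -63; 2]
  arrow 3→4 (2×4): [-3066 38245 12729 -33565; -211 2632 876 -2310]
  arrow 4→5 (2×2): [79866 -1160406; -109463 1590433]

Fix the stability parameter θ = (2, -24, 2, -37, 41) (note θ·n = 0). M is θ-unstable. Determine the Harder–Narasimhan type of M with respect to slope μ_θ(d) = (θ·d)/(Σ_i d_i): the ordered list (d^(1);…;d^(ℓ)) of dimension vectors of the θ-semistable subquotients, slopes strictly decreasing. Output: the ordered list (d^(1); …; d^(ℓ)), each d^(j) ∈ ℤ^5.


Barcode: M ≅ I[1,1]^3, I[1,4], I[3,3]^2, I[3,5], I[5,5]. HN layers by μ_θ (4 steps, strictly decreasing):
  μ^(1)=41; μ^(2)=2; μ^(3)=-57/4; μ^(4)=-35/2

((0, 0, 0, 0, 2); (3, 0, 2, 0, 0); (1, 1, 1, 1, 0); (0, 0, 1, 1, 0))


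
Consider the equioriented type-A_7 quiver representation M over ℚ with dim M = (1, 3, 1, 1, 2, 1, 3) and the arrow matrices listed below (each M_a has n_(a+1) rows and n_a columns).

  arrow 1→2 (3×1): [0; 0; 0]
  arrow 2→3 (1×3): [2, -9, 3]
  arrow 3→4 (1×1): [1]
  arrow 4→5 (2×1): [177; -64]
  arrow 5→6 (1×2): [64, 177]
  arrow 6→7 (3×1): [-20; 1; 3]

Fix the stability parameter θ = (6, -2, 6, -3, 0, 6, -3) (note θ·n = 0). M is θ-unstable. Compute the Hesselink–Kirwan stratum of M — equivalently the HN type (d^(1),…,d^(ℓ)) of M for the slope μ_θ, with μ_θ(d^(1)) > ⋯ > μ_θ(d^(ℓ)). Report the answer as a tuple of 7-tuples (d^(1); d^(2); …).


Interval decomposition of M: I[1,1], I[2,2]^2, I[2,5], I[5,7], I[7,7]^2.
HN type (ℓ=6): μ^(1)=6; μ^(2)=3/2; μ^(3)=1; μ^(4)=0; μ^(5)=-2; μ^(6)=-3

((1, 0, 0, 0, 0, 0, 0); (0, 0, 0, 0, 0, 1, 1); (0, 0, 1, 1, 1, 0, 0); (0, 0, 0, 0, 1, 0, 0); (0, 3, 0, 0, 0, 0, 0); (0, 0, 0, 0, 0, 0, 2))


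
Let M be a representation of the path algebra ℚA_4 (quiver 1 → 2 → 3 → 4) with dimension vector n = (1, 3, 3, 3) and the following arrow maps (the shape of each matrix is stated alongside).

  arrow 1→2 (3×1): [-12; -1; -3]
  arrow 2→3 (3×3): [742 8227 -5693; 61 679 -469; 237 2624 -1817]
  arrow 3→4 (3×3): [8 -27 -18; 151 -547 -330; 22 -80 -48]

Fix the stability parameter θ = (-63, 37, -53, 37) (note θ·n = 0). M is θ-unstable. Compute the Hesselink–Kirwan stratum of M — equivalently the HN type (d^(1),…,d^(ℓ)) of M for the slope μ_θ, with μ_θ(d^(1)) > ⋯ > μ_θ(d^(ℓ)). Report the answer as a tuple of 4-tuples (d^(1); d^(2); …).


Barcode: M ≅ I[1,4], I[2,3], I[2,4], I[4,4]. HN layers by μ_θ (3 steps, strictly decreasing):
  μ^(1)=37; μ^(2)=-8; μ^(3)=-63

((0, 0, 0, 3); (0, 3, 3, 0); (1, 0, 0, 0))


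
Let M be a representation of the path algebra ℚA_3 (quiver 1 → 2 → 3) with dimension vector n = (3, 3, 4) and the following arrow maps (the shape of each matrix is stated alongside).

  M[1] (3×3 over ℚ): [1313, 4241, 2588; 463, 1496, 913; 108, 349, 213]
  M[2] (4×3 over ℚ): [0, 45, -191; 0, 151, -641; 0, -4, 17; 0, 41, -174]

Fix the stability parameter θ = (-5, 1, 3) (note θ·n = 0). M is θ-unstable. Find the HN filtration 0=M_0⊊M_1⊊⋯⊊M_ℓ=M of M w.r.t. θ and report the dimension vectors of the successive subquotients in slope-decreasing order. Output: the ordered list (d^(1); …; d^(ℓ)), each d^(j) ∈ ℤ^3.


Interval decomposition of M: I[1,1], I[1,3]^2, I[2,2], I[3,3]^2.
HN type (ℓ=3): μ^(1)=3; μ^(2)=1; μ^(3)=-5

((0, 0, 4); (0, 3, 0); (3, 0, 0))


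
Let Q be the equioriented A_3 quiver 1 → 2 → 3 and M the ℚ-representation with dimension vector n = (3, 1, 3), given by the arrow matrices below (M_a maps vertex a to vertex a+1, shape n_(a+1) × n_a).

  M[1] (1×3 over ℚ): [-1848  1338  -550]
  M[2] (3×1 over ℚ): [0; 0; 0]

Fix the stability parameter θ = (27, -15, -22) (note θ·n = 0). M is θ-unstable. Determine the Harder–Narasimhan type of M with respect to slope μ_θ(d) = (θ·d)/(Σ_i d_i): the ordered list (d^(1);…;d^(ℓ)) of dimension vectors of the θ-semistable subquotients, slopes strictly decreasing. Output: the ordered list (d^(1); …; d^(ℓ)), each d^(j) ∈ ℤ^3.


Via rank(M_{q-1}∘⋯∘M_p): M ≅ I[1,1]^2, I[1,2], I[3,3]^3.
μ_θ-semistable layers: μ^(1)=27; μ^(2)=6; μ^(3)=-22

((2, 0, 0); (1, 1, 0); (0, 0, 3))


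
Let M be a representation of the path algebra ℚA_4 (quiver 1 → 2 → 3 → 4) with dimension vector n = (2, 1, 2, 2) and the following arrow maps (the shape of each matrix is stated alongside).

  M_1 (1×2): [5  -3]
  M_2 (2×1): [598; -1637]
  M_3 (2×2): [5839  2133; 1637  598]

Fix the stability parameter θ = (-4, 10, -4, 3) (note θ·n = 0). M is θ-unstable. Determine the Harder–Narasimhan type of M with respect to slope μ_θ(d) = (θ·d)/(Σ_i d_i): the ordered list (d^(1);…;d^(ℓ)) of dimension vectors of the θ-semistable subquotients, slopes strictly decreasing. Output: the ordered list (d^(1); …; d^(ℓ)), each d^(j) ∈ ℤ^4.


Barcode: M ≅ I[1,1], I[1,4], I[3,4]. HN layers by μ_θ (2 steps, strictly decreasing):
  μ^(1)=3; μ^(2)=-4

((0, 1, 1, 2); (2, 0, 1, 0))


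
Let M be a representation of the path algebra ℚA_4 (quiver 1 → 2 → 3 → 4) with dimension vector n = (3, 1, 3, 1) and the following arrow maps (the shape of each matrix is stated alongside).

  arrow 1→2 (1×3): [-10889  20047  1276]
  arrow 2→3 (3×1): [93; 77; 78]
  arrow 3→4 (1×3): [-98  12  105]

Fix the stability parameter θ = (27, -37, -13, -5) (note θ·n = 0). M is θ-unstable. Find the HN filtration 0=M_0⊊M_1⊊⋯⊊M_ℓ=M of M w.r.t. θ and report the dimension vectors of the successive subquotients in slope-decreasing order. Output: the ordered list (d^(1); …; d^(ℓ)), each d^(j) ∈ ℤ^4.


Via rank(M_{q-1}∘⋯∘M_p): M ≅ I[1,1]^2, I[1,3], I[3,3], I[3,4].
μ_θ-semistable layers: μ^(1)=27; μ^(2)=-5; μ^(3)=-23/3; μ^(4)=-13

((2, 0, 0, 0); (0, 0, 0, 1); (1, 1, 1, 0); (0, 0, 2, 0))


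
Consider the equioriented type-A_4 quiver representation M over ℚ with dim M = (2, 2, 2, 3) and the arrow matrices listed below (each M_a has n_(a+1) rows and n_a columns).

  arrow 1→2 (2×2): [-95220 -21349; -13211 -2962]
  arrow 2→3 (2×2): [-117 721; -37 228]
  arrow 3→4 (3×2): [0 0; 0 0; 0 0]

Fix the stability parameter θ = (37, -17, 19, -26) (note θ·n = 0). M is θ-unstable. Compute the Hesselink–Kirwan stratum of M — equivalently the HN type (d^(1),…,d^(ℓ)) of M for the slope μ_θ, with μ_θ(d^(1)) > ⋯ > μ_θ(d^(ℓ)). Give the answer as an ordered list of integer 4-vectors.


Interval decomposition of M: I[1,3]^2, I[4,4]^3.
HN type (ℓ=3): μ^(1)=19; μ^(2)=10; μ^(3)=-26

((0, 0, 2, 0); (2, 2, 0, 0); (0, 0, 0, 3))


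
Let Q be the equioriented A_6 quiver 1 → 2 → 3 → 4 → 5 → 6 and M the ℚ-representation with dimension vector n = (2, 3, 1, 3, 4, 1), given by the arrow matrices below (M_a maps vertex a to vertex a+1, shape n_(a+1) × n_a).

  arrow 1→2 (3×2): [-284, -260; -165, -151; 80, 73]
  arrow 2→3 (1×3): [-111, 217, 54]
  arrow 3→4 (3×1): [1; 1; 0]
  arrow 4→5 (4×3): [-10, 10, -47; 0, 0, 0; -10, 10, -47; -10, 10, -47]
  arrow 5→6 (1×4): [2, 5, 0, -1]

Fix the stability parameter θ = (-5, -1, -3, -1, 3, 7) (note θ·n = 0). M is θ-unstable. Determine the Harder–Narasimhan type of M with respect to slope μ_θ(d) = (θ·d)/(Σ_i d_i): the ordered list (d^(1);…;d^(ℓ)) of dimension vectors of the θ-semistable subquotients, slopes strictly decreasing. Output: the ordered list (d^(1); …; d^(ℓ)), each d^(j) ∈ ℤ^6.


Barcode: M ≅ I[1,2], I[1,4], I[2,2], I[4,4], I[4,6], I[5,5]^3. HN layers by μ_θ (5 steps, strictly decreasing):
  μ^(1)=7; μ^(2)=3; μ^(3)=-1; μ^(4)=-2; μ^(5)=-5

((0, 0, 0, 0, 0, 1); (0, 0, 0, 0, 4, 0); (0, 2, 0, 3, 0, 0); (0, 1, 1, 0, 0, 0); (2, 0, 0, 0, 0, 0))


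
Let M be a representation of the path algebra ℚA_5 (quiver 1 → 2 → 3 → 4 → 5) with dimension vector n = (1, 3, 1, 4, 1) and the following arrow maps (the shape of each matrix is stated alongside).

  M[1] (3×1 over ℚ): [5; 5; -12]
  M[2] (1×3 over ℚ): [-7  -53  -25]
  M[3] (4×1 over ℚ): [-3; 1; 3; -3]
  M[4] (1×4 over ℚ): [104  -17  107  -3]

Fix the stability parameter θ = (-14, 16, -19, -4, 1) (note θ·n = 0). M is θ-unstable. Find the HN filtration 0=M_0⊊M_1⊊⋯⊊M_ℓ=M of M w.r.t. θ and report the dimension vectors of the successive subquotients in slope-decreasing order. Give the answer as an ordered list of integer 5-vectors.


Barcode: M ≅ I[1,2], I[2,2], I[2,5], I[4,4]^3. HN layers by μ_θ (5 steps, strictly decreasing):
  μ^(1)=16; μ^(2)=1; μ^(3)=-7/3; μ^(4)=-4; μ^(5)=-14

((0, 2, 0, 0, 0); (0, 0, 0, 0, 1); (0, 1, 1, 1, 0); (0, 0, 0, 3, 0); (1, 0, 0, 0, 0))
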